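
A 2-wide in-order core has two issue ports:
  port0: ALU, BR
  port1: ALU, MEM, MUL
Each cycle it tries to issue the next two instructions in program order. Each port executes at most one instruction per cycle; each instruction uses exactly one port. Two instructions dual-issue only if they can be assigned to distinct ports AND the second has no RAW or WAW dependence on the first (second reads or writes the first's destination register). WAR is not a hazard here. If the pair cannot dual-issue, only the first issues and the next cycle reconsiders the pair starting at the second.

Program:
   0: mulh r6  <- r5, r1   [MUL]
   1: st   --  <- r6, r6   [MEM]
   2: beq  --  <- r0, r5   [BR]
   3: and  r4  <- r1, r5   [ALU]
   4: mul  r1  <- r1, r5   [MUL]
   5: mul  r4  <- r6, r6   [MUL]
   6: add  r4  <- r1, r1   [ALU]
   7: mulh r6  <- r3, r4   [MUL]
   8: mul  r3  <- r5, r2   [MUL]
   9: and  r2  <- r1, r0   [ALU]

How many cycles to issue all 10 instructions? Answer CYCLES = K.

CYCLES = 7

[0] i0  mulh  -- no-port MUL/MEM
[1] i1,i2  st/beq  -- 2-wide
[2] i3,i4  and/mul  -- 2-wide
[3] i5  mul  -- WAW r4
[4] i6  add  -- RAW r4
[5] i7  mulh  -- no-port MUL/MUL
[6] i8,i9  mul/and  -- 2-wide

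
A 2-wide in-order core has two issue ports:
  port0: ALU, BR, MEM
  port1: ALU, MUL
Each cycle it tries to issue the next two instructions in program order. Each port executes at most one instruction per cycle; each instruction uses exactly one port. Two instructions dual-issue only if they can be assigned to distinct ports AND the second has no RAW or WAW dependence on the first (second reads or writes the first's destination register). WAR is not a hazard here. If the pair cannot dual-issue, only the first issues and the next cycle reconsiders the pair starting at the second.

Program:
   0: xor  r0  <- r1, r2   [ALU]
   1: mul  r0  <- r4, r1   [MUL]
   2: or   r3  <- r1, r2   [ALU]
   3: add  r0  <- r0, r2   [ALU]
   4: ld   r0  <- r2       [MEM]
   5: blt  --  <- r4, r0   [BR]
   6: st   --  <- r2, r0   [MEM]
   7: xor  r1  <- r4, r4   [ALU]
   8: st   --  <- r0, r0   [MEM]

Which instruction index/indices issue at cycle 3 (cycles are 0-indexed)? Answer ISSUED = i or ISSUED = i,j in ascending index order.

ISSUED = 4

  cy0 -> i0 (xor.ALU) WAW r0
  cy1 -> i1,i2 (mul.MUL+or.ALU) dual
  cy2 -> i3 (add.ALU) WAW r0
  cy3 -> i4 (ld.MEM) no-port MEM/BR
  cy4 -> i5 (blt.BR) no-port BR/MEM
  cy5 -> i6,i7 (st.MEM+xor.ALU) dual
  cy6 -> i8 (st.MEM) tail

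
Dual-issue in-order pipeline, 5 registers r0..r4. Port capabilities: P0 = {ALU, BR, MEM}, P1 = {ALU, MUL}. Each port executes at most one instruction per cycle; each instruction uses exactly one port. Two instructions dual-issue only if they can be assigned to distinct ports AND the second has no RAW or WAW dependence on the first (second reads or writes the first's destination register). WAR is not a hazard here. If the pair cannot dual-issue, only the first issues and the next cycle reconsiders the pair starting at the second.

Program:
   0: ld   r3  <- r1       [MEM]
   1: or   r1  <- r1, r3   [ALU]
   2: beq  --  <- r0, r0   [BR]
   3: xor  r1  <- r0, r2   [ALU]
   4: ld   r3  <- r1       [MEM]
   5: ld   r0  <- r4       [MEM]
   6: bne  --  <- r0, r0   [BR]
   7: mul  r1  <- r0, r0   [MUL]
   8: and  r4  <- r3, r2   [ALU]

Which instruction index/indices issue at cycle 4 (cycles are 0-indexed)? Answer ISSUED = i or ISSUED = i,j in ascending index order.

c0: i0 ld.MEM  RAW r3
c1: i1,i2 or.ALU;beq.BR  dual
c2: i3 xor.ALU  RAW r1
c3: i4 ld.MEM  no-port MEM/MEM
c4: i5 ld.MEM  no-port MEM/BR
c5: i6,i7 bne.BR;mul.MUL  dual
c6: i8 and.ALU  tail

ISSUED = 5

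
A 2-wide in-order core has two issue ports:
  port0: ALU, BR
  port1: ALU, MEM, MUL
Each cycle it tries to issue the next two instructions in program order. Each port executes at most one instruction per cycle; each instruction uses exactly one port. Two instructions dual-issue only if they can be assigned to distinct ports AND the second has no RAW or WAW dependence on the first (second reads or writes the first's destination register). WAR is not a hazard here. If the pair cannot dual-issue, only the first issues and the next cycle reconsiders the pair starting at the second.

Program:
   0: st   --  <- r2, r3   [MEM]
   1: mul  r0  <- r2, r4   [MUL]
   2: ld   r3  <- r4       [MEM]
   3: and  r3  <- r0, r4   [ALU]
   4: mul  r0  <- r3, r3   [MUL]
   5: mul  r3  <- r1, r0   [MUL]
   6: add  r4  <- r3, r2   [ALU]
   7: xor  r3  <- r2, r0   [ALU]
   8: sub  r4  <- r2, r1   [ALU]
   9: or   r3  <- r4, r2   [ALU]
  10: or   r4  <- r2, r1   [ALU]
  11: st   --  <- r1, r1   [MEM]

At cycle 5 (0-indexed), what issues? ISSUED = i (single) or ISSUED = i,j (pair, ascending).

  cy0 -> i0 (st.MEM) no-port MEM/MUL
  cy1 -> i1 (mul.MUL) no-port MUL/MEM
  cy2 -> i2 (ld.MEM) WAW r3
  cy3 -> i3 (and.ALU) RAW r3
  cy4 -> i4 (mul.MUL) no-port MUL/MUL
  cy5 -> i5 (mul.MUL) RAW r3
  cy6 -> i6,i7 (add.ALU/xor.ALU) 2-wide
  cy7 -> i8 (sub.ALU) RAW r4
  cy8 -> i9,i10 (or.ALU/or.ALU) 2-wide
  cy9 -> i11 (st.MEM) tail

ISSUED = 5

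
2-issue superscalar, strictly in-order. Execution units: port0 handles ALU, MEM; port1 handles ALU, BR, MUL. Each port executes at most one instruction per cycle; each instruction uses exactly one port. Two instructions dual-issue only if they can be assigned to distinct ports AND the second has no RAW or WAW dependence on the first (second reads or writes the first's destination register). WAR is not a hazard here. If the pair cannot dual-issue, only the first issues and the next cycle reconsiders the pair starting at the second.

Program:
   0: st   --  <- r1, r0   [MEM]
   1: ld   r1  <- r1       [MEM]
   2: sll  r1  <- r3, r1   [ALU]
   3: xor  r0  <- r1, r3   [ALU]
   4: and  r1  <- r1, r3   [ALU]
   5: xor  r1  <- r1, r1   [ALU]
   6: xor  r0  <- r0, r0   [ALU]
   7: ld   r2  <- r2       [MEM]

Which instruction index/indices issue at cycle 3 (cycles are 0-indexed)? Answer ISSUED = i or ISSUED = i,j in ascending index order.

ISSUED = 3,4

  cy0 -> i0 (st.MEM) no-port MEM/MEM
  cy1 -> i1 (ld.MEM) RAW+WAW r1
  cy2 -> i2 (sll.ALU) RAW r1
  cy3 -> i3+i4 (xor.ALU+and.ALU) dual
  cy4 -> i5+i6 (xor.ALU+xor.ALU) dual
  cy5 -> i7 (ld.MEM) tail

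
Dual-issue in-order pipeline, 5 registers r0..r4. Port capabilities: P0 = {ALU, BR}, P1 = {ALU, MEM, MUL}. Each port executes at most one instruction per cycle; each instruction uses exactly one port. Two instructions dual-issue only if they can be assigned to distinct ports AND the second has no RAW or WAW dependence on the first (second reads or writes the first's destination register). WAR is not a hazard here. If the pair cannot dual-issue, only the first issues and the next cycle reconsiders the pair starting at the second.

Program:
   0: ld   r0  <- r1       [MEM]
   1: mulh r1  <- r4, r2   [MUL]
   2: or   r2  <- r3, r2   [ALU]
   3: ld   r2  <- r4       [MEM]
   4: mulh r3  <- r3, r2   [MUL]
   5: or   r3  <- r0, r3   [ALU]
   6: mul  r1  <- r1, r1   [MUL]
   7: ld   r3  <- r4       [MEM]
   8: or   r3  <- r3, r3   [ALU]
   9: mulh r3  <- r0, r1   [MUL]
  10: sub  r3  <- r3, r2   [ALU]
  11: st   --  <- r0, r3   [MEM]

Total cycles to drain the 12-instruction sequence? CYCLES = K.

CYCLES = 10

[0] i0  ld  -- no-port MEM/MUL
[1] i1,i2  mulh+or  -- dual
[2] i3  ld  -- no-port MEM/MUL
[3] i4  mulh  -- RAW+WAW r3
[4] i5,i6  or+mul  -- dual
[5] i7  ld  -- RAW+WAW r3
[6] i8  or  -- WAW r3
[7] i9  mulh  -- RAW+WAW r3
[8] i10  sub  -- RAW r3
[9] i11  st  -- tail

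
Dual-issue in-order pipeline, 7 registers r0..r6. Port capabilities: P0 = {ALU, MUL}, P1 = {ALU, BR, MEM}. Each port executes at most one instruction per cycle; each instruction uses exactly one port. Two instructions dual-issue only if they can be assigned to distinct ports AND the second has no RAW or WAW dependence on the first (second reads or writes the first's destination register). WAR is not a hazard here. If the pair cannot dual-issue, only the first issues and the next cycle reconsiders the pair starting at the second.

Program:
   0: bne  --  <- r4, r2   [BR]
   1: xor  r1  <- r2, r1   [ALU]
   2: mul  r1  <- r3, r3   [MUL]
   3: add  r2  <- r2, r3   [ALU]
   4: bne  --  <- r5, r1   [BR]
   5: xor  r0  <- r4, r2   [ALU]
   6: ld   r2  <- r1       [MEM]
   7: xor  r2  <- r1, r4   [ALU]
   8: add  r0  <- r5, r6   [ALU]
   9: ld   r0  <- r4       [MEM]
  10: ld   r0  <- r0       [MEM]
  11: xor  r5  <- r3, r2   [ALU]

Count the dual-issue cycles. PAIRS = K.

PAIRS = 5

[0] i0+i1  bne+xor  -- pair
[1] i2+i3  mul+add  -- pair
[2] i4+i5  bne+xor  -- pair
[3] i6  ld  -- WAW r2
[4] i7+i8  xor+add  -- pair
[5] i9  ld  -- no-port MEM/MEM
[6] i10+i11  ld+xor  -- pair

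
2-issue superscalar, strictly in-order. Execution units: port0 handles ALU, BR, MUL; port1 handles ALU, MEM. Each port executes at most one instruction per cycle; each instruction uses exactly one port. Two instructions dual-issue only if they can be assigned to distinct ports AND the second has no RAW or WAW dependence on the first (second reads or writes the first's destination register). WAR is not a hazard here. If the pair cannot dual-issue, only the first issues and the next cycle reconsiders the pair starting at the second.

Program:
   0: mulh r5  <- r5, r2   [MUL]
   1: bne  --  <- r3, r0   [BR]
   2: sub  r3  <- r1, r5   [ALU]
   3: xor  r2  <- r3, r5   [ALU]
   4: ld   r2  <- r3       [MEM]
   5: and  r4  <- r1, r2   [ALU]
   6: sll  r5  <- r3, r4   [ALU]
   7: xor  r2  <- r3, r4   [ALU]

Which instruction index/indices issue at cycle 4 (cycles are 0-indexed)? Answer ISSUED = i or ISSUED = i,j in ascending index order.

ISSUED = 5

c0: i0 mulh  no-port MUL/BR
c1: i1,i2 bne/sub  2-wide
c2: i3 xor  WAW r2
c3: i4 ld  RAW r2
c4: i5 and  RAW r4
c5: i6,i7 sll/xor  2-wide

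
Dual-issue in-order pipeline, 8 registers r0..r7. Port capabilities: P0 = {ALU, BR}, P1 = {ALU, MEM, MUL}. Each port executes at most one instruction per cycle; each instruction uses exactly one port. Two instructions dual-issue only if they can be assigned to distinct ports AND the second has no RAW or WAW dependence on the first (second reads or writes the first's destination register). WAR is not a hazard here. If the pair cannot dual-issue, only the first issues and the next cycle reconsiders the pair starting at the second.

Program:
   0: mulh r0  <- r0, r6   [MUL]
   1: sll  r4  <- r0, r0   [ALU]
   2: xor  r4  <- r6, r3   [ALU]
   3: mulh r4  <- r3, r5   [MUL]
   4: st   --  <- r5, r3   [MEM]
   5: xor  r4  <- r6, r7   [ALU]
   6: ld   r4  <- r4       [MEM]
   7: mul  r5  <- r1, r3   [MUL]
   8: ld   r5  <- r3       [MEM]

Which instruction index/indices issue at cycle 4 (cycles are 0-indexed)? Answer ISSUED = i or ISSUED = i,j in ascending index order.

[0] i0  mulh.MUL  -- RAW r0
[1] i1  sll.ALU  -- WAW r4
[2] i2  xor.ALU  -- WAW r4
[3] i3  mulh.MUL  -- no-port MUL/MEM
[4] i4+i5  st.MEM;xor.ALU  -- pair
[5] i6  ld.MEM  -- no-port MEM/MUL
[6] i7  mul.MUL  -- no-port MUL/MEM
[7] i8  ld.MEM  -- tail

ISSUED = 4,5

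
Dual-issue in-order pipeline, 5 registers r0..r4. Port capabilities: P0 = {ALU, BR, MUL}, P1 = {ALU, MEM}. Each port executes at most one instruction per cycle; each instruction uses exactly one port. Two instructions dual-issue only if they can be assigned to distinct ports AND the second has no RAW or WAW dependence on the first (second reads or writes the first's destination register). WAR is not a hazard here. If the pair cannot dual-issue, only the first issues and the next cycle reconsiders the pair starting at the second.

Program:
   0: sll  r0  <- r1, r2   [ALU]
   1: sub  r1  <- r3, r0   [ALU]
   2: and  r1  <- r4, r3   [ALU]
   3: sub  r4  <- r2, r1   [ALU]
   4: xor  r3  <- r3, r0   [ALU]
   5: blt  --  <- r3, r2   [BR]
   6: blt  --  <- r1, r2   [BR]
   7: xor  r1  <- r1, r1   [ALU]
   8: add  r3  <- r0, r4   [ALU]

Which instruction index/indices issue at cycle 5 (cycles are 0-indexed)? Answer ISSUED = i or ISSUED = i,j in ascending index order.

c0: i0 sll.ALU  RAW r0
c1: i1 sub.ALU  WAW r1
c2: i2 and.ALU  RAW r1
c3: i3+i4 sub.ALU;xor.ALU  2-wide
c4: i5 blt.BR  no-port BR/BR
c5: i6+i7 blt.BR;xor.ALU  2-wide
c6: i8 add.ALU  tail

ISSUED = 6,7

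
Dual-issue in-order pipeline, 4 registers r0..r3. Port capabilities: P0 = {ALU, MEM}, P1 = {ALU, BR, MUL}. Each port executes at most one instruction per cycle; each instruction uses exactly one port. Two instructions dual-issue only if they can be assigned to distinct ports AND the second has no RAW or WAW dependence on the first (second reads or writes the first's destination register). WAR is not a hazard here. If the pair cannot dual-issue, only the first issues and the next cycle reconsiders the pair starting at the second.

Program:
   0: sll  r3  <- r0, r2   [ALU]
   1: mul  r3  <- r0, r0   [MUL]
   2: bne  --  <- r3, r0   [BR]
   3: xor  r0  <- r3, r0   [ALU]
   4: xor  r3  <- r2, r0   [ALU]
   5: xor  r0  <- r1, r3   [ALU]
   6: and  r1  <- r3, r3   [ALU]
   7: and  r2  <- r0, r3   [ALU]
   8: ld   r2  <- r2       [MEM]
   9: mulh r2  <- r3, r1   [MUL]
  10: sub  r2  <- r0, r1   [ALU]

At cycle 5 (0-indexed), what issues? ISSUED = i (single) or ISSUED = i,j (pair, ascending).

c0: i0 sll.ALU  WAW r3
c1: i1 mul.MUL  no-port MUL/BR
c2: i2,i3 bne.BR;xor.ALU  pair
c3: i4 xor.ALU  RAW r3
c4: i5,i6 xor.ALU;and.ALU  pair
c5: i7 and.ALU  RAW+WAW r2
c6: i8 ld.MEM  WAW r2
c7: i9 mulh.MUL  WAW r2
c8: i10 sub.ALU  tail

ISSUED = 7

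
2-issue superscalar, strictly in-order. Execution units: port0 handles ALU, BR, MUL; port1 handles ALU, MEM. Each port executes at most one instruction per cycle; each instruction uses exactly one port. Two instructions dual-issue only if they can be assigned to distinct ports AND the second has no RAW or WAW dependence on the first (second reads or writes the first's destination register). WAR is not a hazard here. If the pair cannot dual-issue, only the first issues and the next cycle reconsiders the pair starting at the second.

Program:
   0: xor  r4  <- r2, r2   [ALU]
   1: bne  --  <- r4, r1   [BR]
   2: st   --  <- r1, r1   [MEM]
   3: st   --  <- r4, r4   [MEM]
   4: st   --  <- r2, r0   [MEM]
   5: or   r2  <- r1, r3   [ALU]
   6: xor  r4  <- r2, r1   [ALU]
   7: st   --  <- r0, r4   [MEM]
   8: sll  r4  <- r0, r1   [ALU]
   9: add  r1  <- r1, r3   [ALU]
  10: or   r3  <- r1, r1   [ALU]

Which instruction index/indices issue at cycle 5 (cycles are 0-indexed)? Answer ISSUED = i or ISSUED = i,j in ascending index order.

ISSUED = 7,8

0. xor.ALU @i0  | RAW r4
1. bne.BR st.MEM @i1+i2  | dual
2. st.MEM @i3  | no-port MEM/MEM
3. st.MEM or.ALU @i4+i5  | dual
4. xor.ALU @i6  | RAW r4
5. st.MEM sll.ALU @i7+i8  | dual
6. add.ALU @i9  | RAW r1
7. or.ALU @i10  | tail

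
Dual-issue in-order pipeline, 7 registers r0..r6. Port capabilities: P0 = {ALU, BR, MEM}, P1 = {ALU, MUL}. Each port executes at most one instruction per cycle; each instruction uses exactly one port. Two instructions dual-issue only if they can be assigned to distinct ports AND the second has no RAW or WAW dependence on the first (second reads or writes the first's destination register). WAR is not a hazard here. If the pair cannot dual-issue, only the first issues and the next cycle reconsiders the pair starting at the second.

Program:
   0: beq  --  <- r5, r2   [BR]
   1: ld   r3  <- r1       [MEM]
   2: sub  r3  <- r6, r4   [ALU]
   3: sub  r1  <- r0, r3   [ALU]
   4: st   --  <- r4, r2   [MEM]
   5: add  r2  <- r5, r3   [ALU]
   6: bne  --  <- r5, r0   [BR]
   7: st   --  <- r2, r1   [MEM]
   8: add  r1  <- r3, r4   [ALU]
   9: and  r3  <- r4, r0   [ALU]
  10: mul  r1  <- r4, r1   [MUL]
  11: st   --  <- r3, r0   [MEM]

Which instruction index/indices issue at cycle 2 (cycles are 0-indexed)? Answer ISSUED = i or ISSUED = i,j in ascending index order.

  cy0 -> i0 (beq) no-port BR/MEM
  cy1 -> i1 (ld) WAW r3
  cy2 -> i2 (sub) RAW r3
  cy3 -> i3&i4 (sub st) 2-wide
  cy4 -> i5&i6 (add bne) 2-wide
  cy5 -> i7&i8 (st add) 2-wide
  cy6 -> i9&i10 (and mul) 2-wide
  cy7 -> i11 (st) tail

ISSUED = 2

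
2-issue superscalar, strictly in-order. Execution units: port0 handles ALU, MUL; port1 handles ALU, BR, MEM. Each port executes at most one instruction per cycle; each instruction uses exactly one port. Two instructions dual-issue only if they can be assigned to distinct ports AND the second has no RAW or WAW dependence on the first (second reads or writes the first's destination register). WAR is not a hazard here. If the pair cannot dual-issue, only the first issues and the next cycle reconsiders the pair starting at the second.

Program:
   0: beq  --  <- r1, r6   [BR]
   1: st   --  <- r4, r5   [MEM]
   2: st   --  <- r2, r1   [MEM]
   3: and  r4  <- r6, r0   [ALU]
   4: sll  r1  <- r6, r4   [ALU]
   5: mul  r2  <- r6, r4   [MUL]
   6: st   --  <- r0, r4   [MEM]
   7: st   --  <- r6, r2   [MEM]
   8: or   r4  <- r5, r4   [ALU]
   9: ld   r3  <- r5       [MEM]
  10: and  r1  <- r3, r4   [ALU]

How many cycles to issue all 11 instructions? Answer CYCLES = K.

t=0 i0:beq.BR ; no-port BR/MEM
t=1 i1:st.MEM ; no-port MEM/MEM
t=2 i2,i3:st.MEM+and.ALU ; dual
t=3 i4,i5:sll.ALU+mul.MUL ; dual
t=4 i6:st.MEM ; no-port MEM/MEM
t=5 i7,i8:st.MEM+or.ALU ; dual
t=6 i9:ld.MEM ; RAW r3
t=7 i10:and.ALU ; tail

CYCLES = 8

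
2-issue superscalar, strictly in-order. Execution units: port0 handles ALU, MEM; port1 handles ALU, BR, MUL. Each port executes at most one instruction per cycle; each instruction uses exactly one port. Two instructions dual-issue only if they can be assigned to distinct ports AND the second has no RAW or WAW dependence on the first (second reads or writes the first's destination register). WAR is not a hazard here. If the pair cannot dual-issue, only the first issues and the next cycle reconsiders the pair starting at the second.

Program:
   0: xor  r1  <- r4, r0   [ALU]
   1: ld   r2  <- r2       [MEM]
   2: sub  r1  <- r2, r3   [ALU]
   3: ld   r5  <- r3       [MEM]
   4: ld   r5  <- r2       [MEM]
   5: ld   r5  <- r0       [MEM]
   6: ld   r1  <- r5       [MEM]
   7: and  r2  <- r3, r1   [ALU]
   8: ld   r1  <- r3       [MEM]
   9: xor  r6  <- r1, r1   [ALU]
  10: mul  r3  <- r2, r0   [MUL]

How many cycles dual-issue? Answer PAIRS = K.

PAIRS = 4

0. xor+ld @i0/i1  | dual
1. sub+ld @i2/i3  | dual
2. ld @i4  | no-port MEM/MEM
3. ld @i5  | no-port MEM/MEM
4. ld @i6  | RAW r1
5. and+ld @i7/i8  | dual
6. xor+mul @i9/i10  | dual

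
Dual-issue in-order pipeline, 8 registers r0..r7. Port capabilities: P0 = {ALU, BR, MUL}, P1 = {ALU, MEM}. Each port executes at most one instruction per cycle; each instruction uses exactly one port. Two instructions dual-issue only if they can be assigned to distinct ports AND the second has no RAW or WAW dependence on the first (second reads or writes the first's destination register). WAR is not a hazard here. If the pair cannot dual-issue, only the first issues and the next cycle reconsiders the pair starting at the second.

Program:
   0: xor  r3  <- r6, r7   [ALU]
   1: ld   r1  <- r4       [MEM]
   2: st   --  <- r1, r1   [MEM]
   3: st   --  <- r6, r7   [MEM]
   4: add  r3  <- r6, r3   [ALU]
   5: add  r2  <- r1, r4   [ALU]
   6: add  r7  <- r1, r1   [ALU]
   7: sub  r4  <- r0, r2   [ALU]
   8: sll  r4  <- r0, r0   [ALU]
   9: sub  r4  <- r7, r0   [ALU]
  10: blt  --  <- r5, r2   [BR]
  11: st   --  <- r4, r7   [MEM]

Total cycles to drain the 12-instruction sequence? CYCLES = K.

t=0 i0&i1:xor.ALU/ld.MEM ; pair
t=1 i2:st.MEM ; no-port MEM/MEM
t=2 i3&i4:st.MEM/add.ALU ; pair
t=3 i5&i6:add.ALU/add.ALU ; pair
t=4 i7:sub.ALU ; WAW r4
t=5 i8:sll.ALU ; WAW r4
t=6 i9&i10:sub.ALU/blt.BR ; pair
t=7 i11:st.MEM ; tail

CYCLES = 8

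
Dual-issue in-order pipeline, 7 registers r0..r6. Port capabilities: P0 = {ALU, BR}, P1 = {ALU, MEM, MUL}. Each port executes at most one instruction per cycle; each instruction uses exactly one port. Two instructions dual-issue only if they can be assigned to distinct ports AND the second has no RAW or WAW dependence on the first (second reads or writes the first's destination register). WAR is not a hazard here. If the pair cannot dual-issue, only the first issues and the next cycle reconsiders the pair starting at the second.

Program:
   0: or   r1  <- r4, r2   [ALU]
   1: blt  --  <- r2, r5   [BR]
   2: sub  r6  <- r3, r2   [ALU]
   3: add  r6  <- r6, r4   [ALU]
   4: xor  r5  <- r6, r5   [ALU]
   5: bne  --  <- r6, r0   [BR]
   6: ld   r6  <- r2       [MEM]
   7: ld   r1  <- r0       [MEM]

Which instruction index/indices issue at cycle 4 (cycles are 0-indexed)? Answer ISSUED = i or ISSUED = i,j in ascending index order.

ISSUED = 6

#0 head=0: or.ALU;blt.BR i0/i1 2-wide
#1 head=2: sub.ALU i2 RAW+WAW r6
#2 head=3: add.ALU i3 RAW r6
#3 head=4: xor.ALU;bne.BR i4/i5 2-wide
#4 head=6: ld.MEM i6 no-port MEM/MEM
#5 head=7: ld.MEM i7 tail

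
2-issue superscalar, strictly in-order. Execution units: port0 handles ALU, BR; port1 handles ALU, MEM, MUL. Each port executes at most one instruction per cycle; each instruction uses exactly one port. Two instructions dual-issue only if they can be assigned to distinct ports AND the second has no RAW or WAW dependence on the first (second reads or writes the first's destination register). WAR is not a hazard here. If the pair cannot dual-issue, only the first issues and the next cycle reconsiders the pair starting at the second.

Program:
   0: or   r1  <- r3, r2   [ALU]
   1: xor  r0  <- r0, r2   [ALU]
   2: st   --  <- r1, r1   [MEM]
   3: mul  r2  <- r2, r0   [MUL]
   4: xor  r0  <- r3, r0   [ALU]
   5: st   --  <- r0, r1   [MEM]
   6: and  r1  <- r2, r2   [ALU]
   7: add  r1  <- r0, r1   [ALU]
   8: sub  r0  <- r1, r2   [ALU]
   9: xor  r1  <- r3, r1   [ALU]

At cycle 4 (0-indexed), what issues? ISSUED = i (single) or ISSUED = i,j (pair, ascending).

ISSUED = 7

#0 head=0: or+xor i0/i1 2-wide
#1 head=2: st i2 no-port MEM/MUL
#2 head=3: mul+xor i3/i4 2-wide
#3 head=5: st+and i5/i6 2-wide
#4 head=7: add i7 RAW r1
#5 head=8: sub+xor i8/i9 2-wide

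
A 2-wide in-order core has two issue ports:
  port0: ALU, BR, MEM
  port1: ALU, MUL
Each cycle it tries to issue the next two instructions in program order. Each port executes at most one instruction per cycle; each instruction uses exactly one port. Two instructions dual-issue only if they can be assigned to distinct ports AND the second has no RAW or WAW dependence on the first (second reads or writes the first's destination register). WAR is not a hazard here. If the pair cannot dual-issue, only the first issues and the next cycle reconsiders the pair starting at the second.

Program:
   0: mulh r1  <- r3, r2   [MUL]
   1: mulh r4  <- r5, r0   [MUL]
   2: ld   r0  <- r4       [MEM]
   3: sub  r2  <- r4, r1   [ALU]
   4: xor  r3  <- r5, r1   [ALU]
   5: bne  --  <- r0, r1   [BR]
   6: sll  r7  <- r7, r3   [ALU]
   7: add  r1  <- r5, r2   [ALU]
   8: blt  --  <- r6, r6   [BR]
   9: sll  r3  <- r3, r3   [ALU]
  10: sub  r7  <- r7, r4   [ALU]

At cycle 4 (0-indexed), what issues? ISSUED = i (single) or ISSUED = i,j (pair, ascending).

#0 head=0: mulh.MUL i0 no-port MUL/MUL
#1 head=1: mulh.MUL i1 RAW r4
#2 head=2: ld.MEM sub.ALU i2,i3 dual
#3 head=4: xor.ALU bne.BR i4,i5 dual
#4 head=6: sll.ALU add.ALU i6,i7 dual
#5 head=8: blt.BR sll.ALU i8,i9 dual
#6 head=10: sub.ALU i10 tail

ISSUED = 6,7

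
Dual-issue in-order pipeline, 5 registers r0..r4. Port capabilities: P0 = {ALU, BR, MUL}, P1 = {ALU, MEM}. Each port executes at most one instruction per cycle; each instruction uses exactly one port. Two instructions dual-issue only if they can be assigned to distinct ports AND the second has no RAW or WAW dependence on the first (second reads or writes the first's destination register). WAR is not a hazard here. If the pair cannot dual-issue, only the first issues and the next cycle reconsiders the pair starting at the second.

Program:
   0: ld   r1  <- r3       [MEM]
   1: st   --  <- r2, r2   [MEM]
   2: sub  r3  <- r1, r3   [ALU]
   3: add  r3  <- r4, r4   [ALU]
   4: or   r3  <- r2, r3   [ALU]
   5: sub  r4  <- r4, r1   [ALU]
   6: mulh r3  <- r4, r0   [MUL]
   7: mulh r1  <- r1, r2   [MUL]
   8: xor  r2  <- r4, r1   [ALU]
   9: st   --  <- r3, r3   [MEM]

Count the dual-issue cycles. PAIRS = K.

0. ld.MEM @i0  | no-port MEM/MEM
1. st.MEM;sub.ALU @i1/i2  | pair
2. add.ALU @i3  | RAW+WAW r3
3. or.ALU;sub.ALU @i4/i5  | pair
4. mulh.MUL @i6  | no-port MUL/MUL
5. mulh.MUL @i7  | RAW r1
6. xor.ALU;st.MEM @i8/i9  | pair

PAIRS = 3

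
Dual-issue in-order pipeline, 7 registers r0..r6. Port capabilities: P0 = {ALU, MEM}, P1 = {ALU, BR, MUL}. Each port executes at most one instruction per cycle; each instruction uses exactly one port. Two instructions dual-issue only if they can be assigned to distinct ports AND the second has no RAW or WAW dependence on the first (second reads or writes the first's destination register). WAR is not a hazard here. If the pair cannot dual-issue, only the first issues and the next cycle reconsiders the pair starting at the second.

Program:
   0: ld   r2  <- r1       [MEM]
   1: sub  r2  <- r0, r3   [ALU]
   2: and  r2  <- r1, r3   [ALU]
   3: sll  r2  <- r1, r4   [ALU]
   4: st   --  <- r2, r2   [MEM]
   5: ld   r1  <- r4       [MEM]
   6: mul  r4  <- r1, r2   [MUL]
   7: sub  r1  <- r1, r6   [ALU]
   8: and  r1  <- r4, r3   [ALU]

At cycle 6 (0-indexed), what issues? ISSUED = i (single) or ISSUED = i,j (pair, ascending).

0. ld.MEM @i0  | WAW r2
1. sub.ALU @i1  | WAW r2
2. and.ALU @i2  | WAW r2
3. sll.ALU @i3  | RAW r2
4. st.MEM @i4  | no-port MEM/MEM
5. ld.MEM @i5  | RAW r1
6. mul.MUL/sub.ALU @i6&i7  | dual
7. and.ALU @i8  | tail

ISSUED = 6,7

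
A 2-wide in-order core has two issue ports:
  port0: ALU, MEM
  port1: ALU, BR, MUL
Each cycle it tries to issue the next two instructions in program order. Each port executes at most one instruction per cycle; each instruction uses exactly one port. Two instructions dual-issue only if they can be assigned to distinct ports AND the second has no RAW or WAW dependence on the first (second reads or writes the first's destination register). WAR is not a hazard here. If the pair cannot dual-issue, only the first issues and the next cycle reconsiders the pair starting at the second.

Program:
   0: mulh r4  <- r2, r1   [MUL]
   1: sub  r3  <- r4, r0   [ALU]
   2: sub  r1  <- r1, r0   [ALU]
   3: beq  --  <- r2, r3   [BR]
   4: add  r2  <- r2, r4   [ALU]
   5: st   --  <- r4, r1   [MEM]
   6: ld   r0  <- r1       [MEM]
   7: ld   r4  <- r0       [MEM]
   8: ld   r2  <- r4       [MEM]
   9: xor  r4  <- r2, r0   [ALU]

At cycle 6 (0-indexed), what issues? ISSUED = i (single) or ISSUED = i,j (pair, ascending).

[0] i0  mulh.MUL  -- RAW r4
[1] i1,i2  sub.ALU+sub.ALU  -- 2-wide
[2] i3,i4  beq.BR+add.ALU  -- 2-wide
[3] i5  st.MEM  -- no-port MEM/MEM
[4] i6  ld.MEM  -- no-port MEM/MEM
[5] i7  ld.MEM  -- no-port MEM/MEM
[6] i8  ld.MEM  -- RAW r2
[7] i9  xor.ALU  -- tail

ISSUED = 8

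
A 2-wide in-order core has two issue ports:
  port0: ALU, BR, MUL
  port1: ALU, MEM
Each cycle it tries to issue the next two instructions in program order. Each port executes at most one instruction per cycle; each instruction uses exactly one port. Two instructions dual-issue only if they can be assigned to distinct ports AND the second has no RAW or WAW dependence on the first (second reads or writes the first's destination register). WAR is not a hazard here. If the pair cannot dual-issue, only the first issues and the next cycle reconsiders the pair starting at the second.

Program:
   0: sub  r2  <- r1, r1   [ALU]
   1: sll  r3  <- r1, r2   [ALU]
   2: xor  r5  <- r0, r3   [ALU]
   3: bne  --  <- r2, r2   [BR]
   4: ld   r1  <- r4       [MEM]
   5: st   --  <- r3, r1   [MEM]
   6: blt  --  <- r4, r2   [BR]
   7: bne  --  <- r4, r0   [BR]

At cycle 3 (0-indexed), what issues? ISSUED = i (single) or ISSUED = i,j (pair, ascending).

t=0 i0:sub.ALU ; RAW r2
t=1 i1:sll.ALU ; RAW r3
t=2 i2+i3:xor.ALU/bne.BR ; dual
t=3 i4:ld.MEM ; no-port MEM/MEM
t=4 i5+i6:st.MEM/blt.BR ; dual
t=5 i7:bne.BR ; tail

ISSUED = 4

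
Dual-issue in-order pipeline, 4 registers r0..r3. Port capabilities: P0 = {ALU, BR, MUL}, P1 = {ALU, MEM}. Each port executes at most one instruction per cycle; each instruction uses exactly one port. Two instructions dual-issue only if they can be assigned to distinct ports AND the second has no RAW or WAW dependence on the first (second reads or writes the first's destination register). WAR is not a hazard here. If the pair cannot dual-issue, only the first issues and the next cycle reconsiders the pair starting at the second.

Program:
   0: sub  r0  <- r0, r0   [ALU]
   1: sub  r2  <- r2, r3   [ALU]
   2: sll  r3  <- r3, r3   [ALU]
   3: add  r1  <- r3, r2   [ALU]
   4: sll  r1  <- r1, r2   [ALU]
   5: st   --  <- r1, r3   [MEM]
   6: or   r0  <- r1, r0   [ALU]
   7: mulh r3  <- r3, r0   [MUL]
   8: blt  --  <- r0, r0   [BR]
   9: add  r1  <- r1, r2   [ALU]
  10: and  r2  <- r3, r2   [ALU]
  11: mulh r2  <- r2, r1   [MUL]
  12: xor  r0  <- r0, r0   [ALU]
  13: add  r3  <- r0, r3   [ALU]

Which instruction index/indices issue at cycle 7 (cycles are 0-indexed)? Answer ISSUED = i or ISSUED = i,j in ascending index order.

[0] i0&i1  sub.ALU+sub.ALU  -- dual
[1] i2  sll.ALU  -- RAW r3
[2] i3  add.ALU  -- RAW+WAW r1
[3] i4  sll.ALU  -- RAW r1
[4] i5&i6  st.MEM+or.ALU  -- dual
[5] i7  mulh.MUL  -- no-port MUL/BR
[6] i8&i9  blt.BR+add.ALU  -- dual
[7] i10  and.ALU  -- RAW+WAW r2
[8] i11&i12  mulh.MUL+xor.ALU  -- dual
[9] i13  add.ALU  -- tail

ISSUED = 10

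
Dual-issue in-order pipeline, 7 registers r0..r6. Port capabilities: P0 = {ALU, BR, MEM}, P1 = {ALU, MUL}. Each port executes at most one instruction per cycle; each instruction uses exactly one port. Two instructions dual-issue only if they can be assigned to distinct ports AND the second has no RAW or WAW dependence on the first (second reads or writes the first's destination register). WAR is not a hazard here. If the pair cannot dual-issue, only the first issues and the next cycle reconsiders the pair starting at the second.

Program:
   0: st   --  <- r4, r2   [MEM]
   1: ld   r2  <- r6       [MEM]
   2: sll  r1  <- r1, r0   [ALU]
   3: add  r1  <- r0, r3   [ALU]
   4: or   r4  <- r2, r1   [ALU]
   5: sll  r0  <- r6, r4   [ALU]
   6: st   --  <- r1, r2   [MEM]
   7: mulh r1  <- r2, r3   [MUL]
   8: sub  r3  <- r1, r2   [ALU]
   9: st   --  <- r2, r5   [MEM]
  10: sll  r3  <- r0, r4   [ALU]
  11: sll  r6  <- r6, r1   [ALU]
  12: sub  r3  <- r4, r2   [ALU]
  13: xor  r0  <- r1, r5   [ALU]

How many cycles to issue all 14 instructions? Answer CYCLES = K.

[0] i0  st  -- no-port MEM/MEM
[1] i1&i2  ld+sll  -- dual
[2] i3  add  -- RAW r1
[3] i4  or  -- RAW r4
[4] i5&i6  sll+st  -- dual
[5] i7  mulh  -- RAW r1
[6] i8&i9  sub+st  -- dual
[7] i10&i11  sll+sll  -- dual
[8] i12&i13  sub+xor  -- dual

CYCLES = 9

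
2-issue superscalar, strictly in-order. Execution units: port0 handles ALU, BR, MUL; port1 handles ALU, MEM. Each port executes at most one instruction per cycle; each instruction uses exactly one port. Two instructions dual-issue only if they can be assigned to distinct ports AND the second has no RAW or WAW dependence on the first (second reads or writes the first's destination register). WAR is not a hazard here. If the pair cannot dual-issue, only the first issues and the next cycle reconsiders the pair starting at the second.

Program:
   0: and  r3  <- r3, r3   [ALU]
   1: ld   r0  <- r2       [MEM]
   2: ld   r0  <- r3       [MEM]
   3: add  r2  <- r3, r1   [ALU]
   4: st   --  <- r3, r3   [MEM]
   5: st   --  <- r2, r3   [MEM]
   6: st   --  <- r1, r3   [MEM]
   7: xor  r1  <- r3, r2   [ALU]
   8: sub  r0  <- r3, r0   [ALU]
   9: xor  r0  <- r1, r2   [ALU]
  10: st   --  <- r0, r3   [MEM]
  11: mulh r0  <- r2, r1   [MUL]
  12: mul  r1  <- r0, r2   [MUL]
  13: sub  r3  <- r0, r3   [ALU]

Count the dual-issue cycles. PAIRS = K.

PAIRS = 5

c0: i0/i1 and.ALU ld.MEM  pair
c1: i2/i3 ld.MEM add.ALU  pair
c2: i4 st.MEM  no-port MEM/MEM
c3: i5 st.MEM  no-port MEM/MEM
c4: i6/i7 st.MEM xor.ALU  pair
c5: i8 sub.ALU  WAW r0
c6: i9 xor.ALU  RAW r0
c7: i10/i11 st.MEM mulh.MUL  pair
c8: i12/i13 mul.MUL sub.ALU  pair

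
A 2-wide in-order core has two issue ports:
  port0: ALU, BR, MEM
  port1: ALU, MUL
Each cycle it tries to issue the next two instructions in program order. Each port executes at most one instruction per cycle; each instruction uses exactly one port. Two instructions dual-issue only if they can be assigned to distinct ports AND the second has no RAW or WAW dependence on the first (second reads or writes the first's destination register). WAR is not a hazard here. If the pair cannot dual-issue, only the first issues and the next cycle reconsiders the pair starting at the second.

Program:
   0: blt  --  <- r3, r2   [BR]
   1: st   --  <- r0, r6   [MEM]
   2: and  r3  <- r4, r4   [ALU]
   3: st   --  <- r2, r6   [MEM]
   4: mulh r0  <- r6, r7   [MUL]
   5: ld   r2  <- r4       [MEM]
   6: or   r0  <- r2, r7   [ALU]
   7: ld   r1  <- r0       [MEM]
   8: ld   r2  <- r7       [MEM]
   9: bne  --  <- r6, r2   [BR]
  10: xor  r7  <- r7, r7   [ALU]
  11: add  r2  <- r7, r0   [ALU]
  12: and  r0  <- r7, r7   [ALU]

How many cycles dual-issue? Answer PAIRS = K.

PAIRS = 4

c0: i0 blt.BR  no-port BR/MEM
c1: i1+i2 st.MEM;and.ALU  dual
c2: i3+i4 st.MEM;mulh.MUL  dual
c3: i5 ld.MEM  RAW r2
c4: i6 or.ALU  RAW r0
c5: i7 ld.MEM  no-port MEM/MEM
c6: i8 ld.MEM  no-port MEM/BR
c7: i9+i10 bne.BR;xor.ALU  dual
c8: i11+i12 add.ALU;and.ALU  dual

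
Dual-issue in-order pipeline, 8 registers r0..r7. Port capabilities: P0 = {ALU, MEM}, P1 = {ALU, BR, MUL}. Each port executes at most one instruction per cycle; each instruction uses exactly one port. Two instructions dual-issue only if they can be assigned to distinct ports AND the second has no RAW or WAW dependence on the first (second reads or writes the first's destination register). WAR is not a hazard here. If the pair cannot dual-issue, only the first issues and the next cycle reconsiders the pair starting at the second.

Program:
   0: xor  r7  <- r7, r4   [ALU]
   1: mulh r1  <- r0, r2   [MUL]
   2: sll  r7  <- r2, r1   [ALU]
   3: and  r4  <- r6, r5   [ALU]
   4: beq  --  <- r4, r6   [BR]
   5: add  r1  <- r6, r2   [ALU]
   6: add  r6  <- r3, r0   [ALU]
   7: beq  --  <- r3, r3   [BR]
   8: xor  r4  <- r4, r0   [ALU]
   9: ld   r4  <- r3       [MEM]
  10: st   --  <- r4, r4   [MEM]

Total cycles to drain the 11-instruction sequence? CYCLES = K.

[0] i0&i1  xor.ALU+mulh.MUL  -- pair
[1] i2&i3  sll.ALU+and.ALU  -- pair
[2] i4&i5  beq.BR+add.ALU  -- pair
[3] i6&i7  add.ALU+beq.BR  -- pair
[4] i8  xor.ALU  -- WAW r4
[5] i9  ld.MEM  -- no-port MEM/MEM
[6] i10  st.MEM  -- tail

CYCLES = 7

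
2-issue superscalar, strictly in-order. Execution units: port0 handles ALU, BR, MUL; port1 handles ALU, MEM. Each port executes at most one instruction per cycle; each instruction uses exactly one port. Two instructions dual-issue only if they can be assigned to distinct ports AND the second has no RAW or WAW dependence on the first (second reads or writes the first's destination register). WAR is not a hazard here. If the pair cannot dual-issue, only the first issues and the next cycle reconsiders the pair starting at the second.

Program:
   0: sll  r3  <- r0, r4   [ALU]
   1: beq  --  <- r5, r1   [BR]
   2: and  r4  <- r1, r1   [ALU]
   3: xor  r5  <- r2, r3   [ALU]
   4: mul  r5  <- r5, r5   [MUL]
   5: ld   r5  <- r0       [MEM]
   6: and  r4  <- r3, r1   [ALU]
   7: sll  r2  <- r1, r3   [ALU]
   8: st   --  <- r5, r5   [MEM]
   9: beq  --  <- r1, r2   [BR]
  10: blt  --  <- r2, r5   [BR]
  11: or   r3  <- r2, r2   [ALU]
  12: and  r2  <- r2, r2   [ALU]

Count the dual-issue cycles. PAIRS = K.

PAIRS = 5

[0] i0+i1  sll.ALU/beq.BR  -- 2-wide
[1] i2+i3  and.ALU/xor.ALU  -- 2-wide
[2] i4  mul.MUL  -- WAW r5
[3] i5+i6  ld.MEM/and.ALU  -- 2-wide
[4] i7+i8  sll.ALU/st.MEM  -- 2-wide
[5] i9  beq.BR  -- no-port BR/BR
[6] i10+i11  blt.BR/or.ALU  -- 2-wide
[7] i12  and.ALU  -- tail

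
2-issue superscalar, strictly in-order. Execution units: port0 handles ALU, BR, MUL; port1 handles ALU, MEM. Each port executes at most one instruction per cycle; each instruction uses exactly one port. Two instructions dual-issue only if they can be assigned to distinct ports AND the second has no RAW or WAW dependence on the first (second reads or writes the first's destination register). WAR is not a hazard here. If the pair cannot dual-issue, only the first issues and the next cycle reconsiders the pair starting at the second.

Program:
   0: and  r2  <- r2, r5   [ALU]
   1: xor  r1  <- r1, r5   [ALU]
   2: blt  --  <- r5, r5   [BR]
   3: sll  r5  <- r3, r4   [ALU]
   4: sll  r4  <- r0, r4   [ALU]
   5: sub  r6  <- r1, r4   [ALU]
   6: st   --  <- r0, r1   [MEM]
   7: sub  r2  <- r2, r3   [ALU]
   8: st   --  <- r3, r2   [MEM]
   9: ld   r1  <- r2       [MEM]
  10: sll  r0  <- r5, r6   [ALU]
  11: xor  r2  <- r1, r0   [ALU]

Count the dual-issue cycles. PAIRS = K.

PAIRS = 4

0. and.ALU+xor.ALU @i0+i1  | dual
1. blt.BR+sll.ALU @i2+i3  | dual
2. sll.ALU @i4  | RAW r4
3. sub.ALU+st.MEM @i5+i6  | dual
4. sub.ALU @i7  | RAW r2
5. st.MEM @i8  | no-port MEM/MEM
6. ld.MEM+sll.ALU @i9+i10  | dual
7. xor.ALU @i11  | tail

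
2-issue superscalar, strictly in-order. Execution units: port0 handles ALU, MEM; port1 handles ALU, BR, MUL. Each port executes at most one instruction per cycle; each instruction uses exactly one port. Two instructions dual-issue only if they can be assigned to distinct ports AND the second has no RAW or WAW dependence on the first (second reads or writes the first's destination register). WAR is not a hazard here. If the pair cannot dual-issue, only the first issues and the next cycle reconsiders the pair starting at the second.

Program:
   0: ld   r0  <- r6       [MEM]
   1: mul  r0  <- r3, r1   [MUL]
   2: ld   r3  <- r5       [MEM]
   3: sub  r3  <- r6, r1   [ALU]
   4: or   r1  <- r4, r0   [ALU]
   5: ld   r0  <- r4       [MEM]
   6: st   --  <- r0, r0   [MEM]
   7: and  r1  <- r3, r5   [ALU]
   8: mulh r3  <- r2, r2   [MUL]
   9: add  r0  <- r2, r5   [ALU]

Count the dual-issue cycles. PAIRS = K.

t=0 i0:ld.MEM ; WAW r0
t=1 i1+i2:mul.MUL;ld.MEM ; dual
t=2 i3+i4:sub.ALU;or.ALU ; dual
t=3 i5:ld.MEM ; no-port MEM/MEM
t=4 i6+i7:st.MEM;and.ALU ; dual
t=5 i8+i9:mulh.MUL;add.ALU ; dual

PAIRS = 4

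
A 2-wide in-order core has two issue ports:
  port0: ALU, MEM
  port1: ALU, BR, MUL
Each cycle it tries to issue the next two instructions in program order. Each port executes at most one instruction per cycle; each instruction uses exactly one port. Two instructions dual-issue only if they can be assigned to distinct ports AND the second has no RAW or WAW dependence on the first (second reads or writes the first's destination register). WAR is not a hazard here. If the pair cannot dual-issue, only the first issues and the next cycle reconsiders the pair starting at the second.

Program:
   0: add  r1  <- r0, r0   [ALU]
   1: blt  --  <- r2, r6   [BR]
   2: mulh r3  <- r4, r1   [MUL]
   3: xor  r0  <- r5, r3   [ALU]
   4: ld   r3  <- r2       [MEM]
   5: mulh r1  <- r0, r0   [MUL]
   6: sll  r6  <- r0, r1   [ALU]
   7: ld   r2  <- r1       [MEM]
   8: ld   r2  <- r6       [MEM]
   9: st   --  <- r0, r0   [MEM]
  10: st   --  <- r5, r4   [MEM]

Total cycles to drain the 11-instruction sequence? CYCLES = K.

0. add blt @i0+i1  | pair
1. mulh @i2  | RAW r3
2. xor ld @i3+i4  | pair
3. mulh @i5  | RAW r1
4. sll ld @i6+i7  | pair
5. ld @i8  | no-port MEM/MEM
6. st @i9  | no-port MEM/MEM
7. st @i10  | tail

CYCLES = 8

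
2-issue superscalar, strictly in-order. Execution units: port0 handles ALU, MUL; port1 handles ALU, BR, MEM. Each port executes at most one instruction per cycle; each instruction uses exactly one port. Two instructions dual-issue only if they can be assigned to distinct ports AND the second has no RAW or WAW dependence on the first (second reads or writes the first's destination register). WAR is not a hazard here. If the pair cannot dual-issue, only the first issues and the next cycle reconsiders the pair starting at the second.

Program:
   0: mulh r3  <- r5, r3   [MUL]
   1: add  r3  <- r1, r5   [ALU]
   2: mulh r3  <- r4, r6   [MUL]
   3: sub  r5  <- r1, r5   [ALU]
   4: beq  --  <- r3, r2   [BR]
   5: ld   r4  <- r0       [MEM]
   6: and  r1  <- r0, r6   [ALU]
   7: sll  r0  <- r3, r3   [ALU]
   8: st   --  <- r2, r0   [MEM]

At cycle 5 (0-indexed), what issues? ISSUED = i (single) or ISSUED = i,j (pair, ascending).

ISSUED = 7

t=0 i0:mulh.MUL ; WAW r3
t=1 i1:add.ALU ; WAW r3
t=2 i2/i3:mulh.MUL+sub.ALU ; dual
t=3 i4:beq.BR ; no-port BR/MEM
t=4 i5/i6:ld.MEM+and.ALU ; dual
t=5 i7:sll.ALU ; RAW r0
t=6 i8:st.MEM ; tail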